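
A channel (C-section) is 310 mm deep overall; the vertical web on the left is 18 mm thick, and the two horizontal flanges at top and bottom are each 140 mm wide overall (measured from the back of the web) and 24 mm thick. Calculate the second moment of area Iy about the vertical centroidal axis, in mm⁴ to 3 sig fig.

Iy ≈ 2.14 × 10⁷ mm⁴

Decompose the section into non-overlapping parts with the origin at the bottom-left of its bounding rectangle.
Web: 18 × 310, A = 5 580 mm², x = 9 mm, Ī = 150 660 mm⁴.
Top flange (beyond web): 122 × 24, A = 2 928 mm², x = 79 mm, Ī = 3 631 696 mm⁴.
Bottom flange (beyond web): 122 × 24, A = 2 928 mm², x = 79 mm, Ī = 3 631 696 mm⁴.
Centroid: x̄ = ΣA·x / ΣA = 44.845 mm.
Transfer each piece to the vertical centroidal axis using Ī + A·d² with d = x − 44.845:
  web: d = -35.845 mm → contributes +7 320 082 mm⁴
  top flange (beyond web): d = 34.155 mm → contributes +7 047 455 mm⁴
  bottom flange (beyond web): d = 34.155 mm → contributes +7 047 455 mm⁴
Total I = 21 414 992 mm⁴.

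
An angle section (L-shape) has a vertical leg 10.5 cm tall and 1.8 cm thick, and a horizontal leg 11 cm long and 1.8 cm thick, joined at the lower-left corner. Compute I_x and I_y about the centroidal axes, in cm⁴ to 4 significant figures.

Split into non-overlapping primitives; take the origin at the lower-left of the bounding box.
Vertical leg: 1.8 × 10.5, A = 18.9 cm², y = 5.25 cm, Ī = 173.644 cm⁴.
Horizontal leg (remainder): 9.2 × 1.8, A = 16.56 cm², y = 0.9 cm, Ī = 4.4712 cm⁴.
Centroid: ȳ = ΣA·y / ΣA = 3.21853 cm.
Transfer each piece to the centroidal x-axis using Ī + A·d² with d = y − 3.21853:
  vertical leg: d = 2.03147 cm → contributes +251.642 cm⁴
  horizontal leg (remainder): d = -2.31853 cm → contributes +93.4907 cm⁴
Total I = 345.132 cm⁴.
For the y-axis: x̄ = 3.46853 cm.
Repeating about the centroidal y-axis gives I_y = 388.905 cm⁴.

I_x ≈ 345.1 cm⁴, I_y ≈ 388.9 cm⁴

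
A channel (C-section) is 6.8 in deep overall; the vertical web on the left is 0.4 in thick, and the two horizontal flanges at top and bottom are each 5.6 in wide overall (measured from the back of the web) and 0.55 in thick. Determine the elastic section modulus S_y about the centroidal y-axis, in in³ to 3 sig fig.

Break the section into simple shapes (no overlaps), measuring from the bottom-left corner of the bounding box.
Web: 0.4 × 6.8, A = 2.72 in², x = 0.2 in, Ī = 0.036267 in⁴.
Top flange (beyond web): 5.2 × 0.55, A = 2.86 in², x = 3 in, Ī = 6.4445 in⁴.
Bottom flange (beyond web): 5.2 × 0.55, A = 2.86 in², x = 3 in, Ī = 6.4445 in⁴.
Centroid: x̄ = ΣA·x / ΣA = 2.0976 in.
Transfer each piece to the centroidal y-axis using Ī + A·d² with d = x − 2.0976:
  web: d = -1.8976 in → contributes +9.831 in⁴
  top flange (beyond web): d = 0.90237 in → contributes +8.7733 in⁴
  bottom flange (beyond web): d = 0.90237 in → contributes +8.7733 in⁴
Total I = 27.378 in⁴.
Extreme fibre distance c = 3.5024 in; S = I/c = 7.8169 in³.

S_y ≈ 7.82 in³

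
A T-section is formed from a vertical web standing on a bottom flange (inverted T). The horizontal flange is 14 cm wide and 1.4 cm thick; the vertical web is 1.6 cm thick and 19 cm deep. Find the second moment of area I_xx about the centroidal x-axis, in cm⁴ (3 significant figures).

I_xx ≈ 2160 cm⁴

Break the section into simple shapes (no overlaps), measuring from the bottom-left corner of the bounding box.
Flange: 14 × 1.4, A = 19.6 cm², y = 0.7 cm, Ī = 3.2013 cm⁴.
Web: 1.6 × 19, A = 30.4 cm², y = 10.9 cm, Ī = 914.53 cm⁴.
Centroid: ȳ = ΣA·y / ΣA = 6.9016 cm.
Transfer each piece to the centroidal x-axis using Ī + A·d² with d = y − 6.9016:
  flange: d = -6.2016 cm → contributes +757.01 cm⁴
  web: d = 3.9984 cm → contributes +1400.5 cm⁴
Total I = 2157.6 cm⁴.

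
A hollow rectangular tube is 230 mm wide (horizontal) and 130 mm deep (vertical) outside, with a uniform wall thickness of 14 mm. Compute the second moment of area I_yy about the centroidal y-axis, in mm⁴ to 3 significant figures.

Treat the section as a set of non-overlapping primitives; coordinates are from the bounding-box lower-left.
Outer rectangle: 230 × 130, A = 29 900 mm², x = 115 mm, Ī = 131 809 167 mm⁴.
Inner void (subtracted): 202 × 102, A = 20 604 mm², x = 115 mm, Ī = 70 060 468 mm⁴.
By symmetry the centroid is at mid-width, x̄ = 115 mm.
All pieces are centred on the centroidal y-axis, so I = ΣĪ (holes subtracted) = 61 748 699 mm⁴.

I_yy ≈ 6.17 × 10⁷ mm⁴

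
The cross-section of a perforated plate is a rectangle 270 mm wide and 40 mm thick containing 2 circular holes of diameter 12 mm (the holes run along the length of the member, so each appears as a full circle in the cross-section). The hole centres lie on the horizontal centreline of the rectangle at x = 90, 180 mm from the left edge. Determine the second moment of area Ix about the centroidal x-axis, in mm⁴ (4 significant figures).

Treat the section as a set of non-overlapping primitives; coordinates are from the bounding-box lower-left.
Plate: 270 × 40, A = 10 800 mm², y = 20 mm, Ī = 1 440 000 mm⁴.
Hole 1 (subtracted): ⌀12, A = 113.097 mm², y = 20 mm, Ī = 1017.88 mm⁴.
Hole 2 (subtracted): ⌀12, A = 113.097 mm², y = 20 mm, Ī = 1017.88 mm⁴.
By symmetry the centroid is at mid-height, ȳ = 20 mm.
All pieces are centred on the centroidal x-axis, so I = ΣĪ (holes subtracted) = 1 437 964 mm⁴.

Ix ≈ 1.438 × 10⁶ mm⁴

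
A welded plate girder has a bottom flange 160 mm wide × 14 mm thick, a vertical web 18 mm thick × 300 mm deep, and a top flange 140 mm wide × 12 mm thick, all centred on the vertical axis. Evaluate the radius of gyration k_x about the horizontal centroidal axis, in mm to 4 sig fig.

k_x ≈ 120.7 mm

Split into non-overlapping primitives; take the origin at the lower-left of the bounding box.
Bottom plate: 160 × 14, A = 2 240 mm², y = 7 mm, Ī = 36586.7 mm⁴.
Web plate: 18 × 300, A = 5 400 mm², y = 164 mm, Ī = 40 500 000 mm⁴.
Top plate: 140 × 12, A = 1 680 mm², y = 320 mm, Ī = 20 160 mm⁴.
Centroid: ȳ = ΣA·y / ΣA = 154.386 mm.
Transfer each piece to the horizontal centroidal axis using Ī + A·d² with d = y − 154.386:
  bottom plate: d = -147.386 mm → contributes +48 695 460 mm⁴
  web plate: d = 9.61373 mm → contributes +40 999 089 mm⁴
  top plate: d = 165.614 mm → contributes +46 099 047 mm⁴
Total I = 135 793 596 mm⁴.
Radius of gyration: k = √(I/A) = √(135 793 596 / 9 320) = 120.707 mm.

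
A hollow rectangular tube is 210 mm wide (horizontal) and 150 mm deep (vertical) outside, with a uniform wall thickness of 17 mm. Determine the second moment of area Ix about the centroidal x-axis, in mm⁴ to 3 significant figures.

Ix ≈ 3.62 × 10⁷ mm⁴

Split into non-overlapping primitives; take the origin at the lower-left of the bounding box.
Outer rectangle: 210 × 150, A = 31 500 mm², y = 75 mm, Ī = 59 062 500 mm⁴.
Inner void (subtracted): 176 × 116, A = 20 416 mm², y = 75 mm, Ī = 22 893 141 mm⁴.
By symmetry the centroid is at mid-height, ȳ = 75 mm.
All pieces are centred on the centroidal x-axis, so I = ΣĪ (holes subtracted) = 36 169 359 mm⁴.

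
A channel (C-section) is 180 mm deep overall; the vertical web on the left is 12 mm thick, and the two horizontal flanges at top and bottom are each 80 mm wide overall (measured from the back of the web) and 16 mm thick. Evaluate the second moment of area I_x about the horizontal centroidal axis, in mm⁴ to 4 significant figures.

I_x ≈ 2.051 × 10⁷ mm⁴

Break the section into simple shapes (no overlaps), measuring from the bottom-left corner of the bounding box.
Web: 12 × 180, A = 2 160 mm², y = 90 mm, Ī = 5 832 000 mm⁴.
Top flange (beyond web): 68 × 16, A = 1 088 mm², y = 172 mm, Ī = 23210.7 mm⁴.
Bottom flange (beyond web): 68 × 16, A = 1 088 mm², y = 8 mm, Ī = 23210.7 mm⁴.
By symmetry the centroid is at mid-height, ȳ = 90 mm.
Transfer each piece to the horizontal centroidal axis using Ī + A·d² with d = y − 90:
  web: d = 0 mm → contributes +5 832 000 mm⁴
  top flange (beyond web): d = 82 mm → contributes +7 338 923 mm⁴
  bottom flange (beyond web): d = -82 mm → contributes +7 338 923 mm⁴
Total I = 20 509 845 mm⁴.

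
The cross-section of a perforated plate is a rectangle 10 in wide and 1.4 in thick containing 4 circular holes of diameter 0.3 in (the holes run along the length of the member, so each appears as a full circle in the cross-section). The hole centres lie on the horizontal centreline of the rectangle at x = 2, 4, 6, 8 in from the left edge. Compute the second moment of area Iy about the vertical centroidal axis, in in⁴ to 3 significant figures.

Split into non-overlapping primitives; take the origin at the lower-left of the bounding box.
Plate: 10 × 1.4, A = 14 in², x = 5 in, Ī = 116.67 in⁴.
Hole 1 (subtracted): ⌀0.3, A = 0.070686 in², x = 2 in, Ī = 0.00039761 in⁴.
Hole 2 (subtracted): ⌀0.3, A = 0.070686 in², x = 4 in, Ī = 0.00039761 in⁴.
Hole 3 (subtracted): ⌀0.3, A = 0.070686 in², x = 6 in, Ī = 0.00039761 in⁴.
Hole 4 (subtracted): ⌀0.3, A = 0.070686 in², x = 8 in, Ī = 0.00039761 in⁴.
By symmetry the centroid is at mid-width, x̄ = 5 in.
Transfer each piece to the vertical centroidal axis using Ī + A·d² with d = x − 5:
  plate: d = 0 in → contributes +116.67 in⁴
  hole 1: d = -3 in → contributes −0.63657 in⁴
  hole 2: d = -1 in → contributes −0.071083 in⁴
  hole 3: d = 1 in → contributes −0.071083 in⁴
  hole 4: d = 3 in → contributes −0.63657 in⁴
Total I = 115.25 in⁴.

Iy ≈ 115 in⁴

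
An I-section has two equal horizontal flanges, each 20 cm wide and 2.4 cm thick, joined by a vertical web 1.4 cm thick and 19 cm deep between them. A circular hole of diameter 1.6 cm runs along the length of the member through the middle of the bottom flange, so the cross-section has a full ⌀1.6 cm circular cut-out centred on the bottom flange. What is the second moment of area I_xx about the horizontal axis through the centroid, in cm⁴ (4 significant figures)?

I_xx ≈ 1.160 × 10⁴ cm⁴

Treat the section as a set of non-overlapping primitives; coordinates are from the bounding-box lower-left.
Bottom flange: 20 × 2.4, A = 48 cm², y = 1.2 cm, Ī = 23.04 cm⁴.
Web: 1.4 × 19, A = 26.6 cm², y = 11.9 cm, Ī = 800.217 cm⁴.
Top flange: 20 × 2.4, A = 48 cm², y = 22.6 cm, Ī = 23.04 cm⁴.
Hole (subtracted): ⌀1.6, A = 2.01062 cm², y = 1.2 cm, Ī = 0.321699 cm⁴.
Centroid: ȳ = ΣA·y / ΣA = 12.0784 cm.
Transfer each piece to the horizontal axis through the centroid using Ī + A·d² with d = y − 12.0784:
  bottom flange: d = -10.8784 cm → contributes +5703.34 cm⁴
  web: d = -0.178404 cm → contributes +801.063 cm⁴
  top flange: d = 10.5216 cm → contributes +5336.83 cm⁴
  hole: d = -10.8784 cm → contributes −238.258 cm⁴
Total I = 11 603 cm⁴.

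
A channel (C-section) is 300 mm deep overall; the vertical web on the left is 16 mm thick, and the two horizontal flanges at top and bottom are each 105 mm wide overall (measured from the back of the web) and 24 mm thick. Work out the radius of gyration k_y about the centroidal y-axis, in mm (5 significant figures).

Break the section into simple shapes (no overlaps), measuring from the bottom-left corner of the bounding box.
Web: 16 × 300, A = 4 800 mm², x = 8 mm, Ī = 102 400 mm⁴.
Top flange (beyond web): 89 × 24, A = 2 136 mm², x = 60.5 mm, Ī = 1 409 938 mm⁴.
Bottom flange (beyond web): 89 × 24, A = 2 136 mm², x = 60.5 mm, Ī = 1 409 938 mm⁴.
Centroid: x̄ = ΣA·x / ΣA = 32.72222 mm.
Transfer each piece to the centroidal y-axis using Ī + A·d² with d = x − 32.72222:
  web: d = -24.72222 mm → contributes +3 036 104 mm⁴
  top flange (beyond web): d = 27.77778 mm → contributes +3 058 086 mm⁴
  bottom flange (beyond web): d = 27.77778 mm → contributes +3 058 086 mm⁴
Total I = 9 152 276 mm⁴.
Radius of gyration: k = √(I/A) = √(9 152 276 / 9 072) = 31.76238 mm.

k_y ≈ 31.762 mm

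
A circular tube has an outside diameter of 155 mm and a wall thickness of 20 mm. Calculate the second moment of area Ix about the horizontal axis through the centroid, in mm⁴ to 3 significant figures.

Treat the section as a set of non-overlapping primitives; coordinates are from the bounding-box lower-left.
Outer circle: ⌀155, A = 18 869 mm², y = 77.5 mm, Ī = 28 333 269 mm⁴.
Bore (subtracted): ⌀115, A = 10 387 mm², y = 77.5 mm, Ī = 8 585 414 mm⁴.
By symmetry the centroid is at mid-height, ȳ = 77.5 mm.
All pieces are centred on the horizontal axis through the centroid, so I = ΣĪ (holes subtracted) = 19 747 855 mm⁴.

Ix ≈ 1.97 × 10⁷ mm⁴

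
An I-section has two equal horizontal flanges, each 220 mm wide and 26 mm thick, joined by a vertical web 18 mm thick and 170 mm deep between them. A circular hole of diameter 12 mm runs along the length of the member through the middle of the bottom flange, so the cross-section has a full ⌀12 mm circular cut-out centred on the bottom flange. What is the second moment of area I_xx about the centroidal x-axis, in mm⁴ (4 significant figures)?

Break the section into simple shapes (no overlaps), measuring from the bottom-left corner of the bounding box.
Bottom flange: 220 × 26, A = 5 720 mm², y = 13 mm, Ī = 322 227 mm⁴.
Web: 18 × 170, A = 3 060 mm², y = 111 mm, Ī = 7 369 500 mm⁴.
Top flange: 220 × 26, A = 5 720 mm², y = 209 mm, Ī = 322 227 mm⁴.
Hole (subtracted): ⌀12, A = 113.097 mm², y = 13 mm, Ī = 1017.88 mm⁴.
Centroid: ȳ = ΣA·y / ΣA = 111.77 mm.
Transfer each piece to the centroidal x-axis using Ī + A·d² with d = y − 111.77:
  bottom flange: d = -98.7704 mm → contributes +56 124 202 mm⁴
  web: d = -0.770391 mm → contributes +7 371 316 mm⁴
  top flange: d = 97.2296 mm → contributes +54 396 801 mm⁴
  hole: d = -98.7704 mm → contributes −1 104 349 mm⁴
Total I = 116 787 970 mm⁴.

I_xx ≈ 1.168 × 10⁸ mm⁴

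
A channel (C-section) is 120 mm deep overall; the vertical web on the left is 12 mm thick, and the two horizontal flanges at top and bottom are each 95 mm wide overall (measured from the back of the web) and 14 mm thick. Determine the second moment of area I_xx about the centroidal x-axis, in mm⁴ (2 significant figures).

Decompose the section into non-overlapping parts with the origin at the bottom-left of its bounding rectangle.
Web: 12 × 120, A = 1 440 mm², y = 60 mm, Ī = 1 728 000 mm⁴.
Top flange (beyond web): 83 × 14, A = 1 162 mm², y = 113 mm, Ī = 18 979 mm⁴.
Bottom flange (beyond web): 83 × 14, A = 1 162 mm², y = 7 mm, Ī = 18 979 mm⁴.
By symmetry the centroid is at mid-height, ȳ = 60 mm.
Transfer each piece to the centroidal x-axis using Ī + A·d² with d = y − 60:
  web: d = 0 mm → contributes +1 728 000 mm⁴
  top flange (beyond web): d = 53 mm → contributes +3 283 037 mm⁴
  bottom flange (beyond web): d = -53 mm → contributes +3 283 037 mm⁴
Total I = 8 294 075 mm⁴.

I_xx ≈ 8.3 × 10⁶ mm⁴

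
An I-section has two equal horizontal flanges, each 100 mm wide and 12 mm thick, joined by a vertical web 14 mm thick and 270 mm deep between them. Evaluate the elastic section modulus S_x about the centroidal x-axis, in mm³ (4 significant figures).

Split into non-overlapping primitives; take the origin at the lower-left of the bounding box.
Bottom flange: 100 × 12, A = 1 200 mm², y = 6 mm, Ī = 14 400 mm⁴.
Web: 14 × 270, A = 3 780 mm², y = 147 mm, Ī = 22 963 500 mm⁴.
Top flange: 100 × 12, A = 1 200 mm², y = 288 mm, Ī = 14 400 mm⁴.
By symmetry the centroid is at mid-height, ȳ = 147 mm.
Transfer each piece to the centroidal x-axis using Ī + A·d² with d = y − 147:
  bottom flange: d = -141 mm → contributes +23 871 600 mm⁴
  web: d = 0 mm → contributes +22 963 500 mm⁴
  top flange: d = 141 mm → contributes +23 871 600 mm⁴
Total I = 70 706 700 mm⁴.
Extreme fibre distance c = 147 mm; S = I/c = 480 998 mm³.

S_x ≈ 4.810 × 10⁵ mm³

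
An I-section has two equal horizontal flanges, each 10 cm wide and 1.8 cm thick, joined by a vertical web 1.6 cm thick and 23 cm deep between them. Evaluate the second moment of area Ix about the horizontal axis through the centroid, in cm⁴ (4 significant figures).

Ix ≈ 7167 cm⁴

Split into non-overlapping primitives; take the origin at the lower-left of the bounding box.
Bottom flange: 10 × 1.8, A = 18 cm², y = 0.9 cm, Ī = 4.86 cm⁴.
Web: 1.6 × 23, A = 36.8 cm², y = 13.3 cm, Ī = 1622.27 cm⁴.
Top flange: 10 × 1.8, A = 18 cm², y = 25.7 cm, Ī = 4.86 cm⁴.
By symmetry the centroid is at mid-height, ȳ = 13.3 cm.
Transfer each piece to the horizontal axis through the centroid using Ī + A·d² with d = y − 13.3:
  bottom flange: d = -12.4 cm → contributes +2772.54 cm⁴
  web: d = 0 cm → contributes +1622.27 cm⁴
  top flange: d = 12.4 cm → contributes +2772.54 cm⁴
Total I = 7167.35 cm⁴.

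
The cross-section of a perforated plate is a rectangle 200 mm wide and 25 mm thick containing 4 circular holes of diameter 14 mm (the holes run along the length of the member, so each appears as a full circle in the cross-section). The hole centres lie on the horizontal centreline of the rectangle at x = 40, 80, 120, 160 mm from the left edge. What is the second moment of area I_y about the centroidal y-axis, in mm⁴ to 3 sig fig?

I_y ≈ 1.54 × 10⁷ mm⁴

Break the section into simple shapes (no overlaps), measuring from the bottom-left corner of the bounding box.
Plate: 200 × 25, A = 5 000 mm², x = 100 mm, Ī = 16 666 667 mm⁴.
Hole 1 (subtracted): ⌀14, A = 153.94 mm², x = 40 mm, Ī = 1885.7 mm⁴.
Hole 2 (subtracted): ⌀14, A = 153.94 mm², x = 80 mm, Ī = 1885.7 mm⁴.
Hole 3 (subtracted): ⌀14, A = 153.94 mm², x = 120 mm, Ī = 1885.7 mm⁴.
Hole 4 (subtracted): ⌀14, A = 153.94 mm², x = 160 mm, Ī = 1885.7 mm⁴.
By symmetry the centroid is at mid-width, x̄ = 100 mm.
Transfer each piece to the centroidal y-axis using Ī + A·d² with d = x − 100:
  plate: d = 0 mm → contributes +16 666 667 mm⁴
  hole 1: d = -60 mm → contributes −556 063 mm⁴
  hole 2: d = -20 mm → contributes −63 461 mm⁴
  hole 3: d = 20 mm → contributes −63 461 mm⁴
  hole 4: d = 60 mm → contributes −556 063 mm⁴
Total I = 15 427 619 mm⁴.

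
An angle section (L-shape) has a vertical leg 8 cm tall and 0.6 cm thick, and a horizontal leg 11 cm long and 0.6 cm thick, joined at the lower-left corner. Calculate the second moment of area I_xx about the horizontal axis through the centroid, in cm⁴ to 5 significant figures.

I_xx ≈ 62.929 cm⁴

Treat the section as a set of non-overlapping primitives; coordinates are from the bounding-box lower-left.
Vertical leg: 0.6 × 8, A = 4.8 cm², y = 4 cm, Ī = 25.6 cm⁴.
Horizontal leg (remainder): 10.4 × 0.6, A = 6.24 cm², y = 0.3 cm, Ī = 0.1872 cm⁴.
Centroid: ȳ = ΣA·y / ΣA = 1.908696 cm.
Transfer each piece to the horizontal axis through the centroid using Ī + A·d² with d = y − 1.908696:
  vertical leg: d = 2.091304 cm → contributes +46.59306 cm⁴
  horizontal leg (remainder): d = -1.608696 cm → contributes +16.33571 cm⁴
Total I = 62.92877 cm⁴.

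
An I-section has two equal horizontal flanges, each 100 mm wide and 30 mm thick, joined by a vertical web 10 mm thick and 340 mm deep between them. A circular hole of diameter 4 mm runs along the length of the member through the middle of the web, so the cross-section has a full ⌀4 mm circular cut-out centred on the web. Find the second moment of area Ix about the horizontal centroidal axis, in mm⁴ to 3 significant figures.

Ix ≈ 2.39 × 10⁸ mm⁴

Split into non-overlapping primitives; take the origin at the lower-left of the bounding box.
Bottom flange: 100 × 30, A = 3 000 mm², y = 15 mm, Ī = 225 000 mm⁴.
Web: 10 × 340, A = 3 400 mm², y = 200 mm, Ī = 32 753 333 mm⁴.
Top flange: 100 × 30, A = 3 000 mm², y = 385 mm, Ī = 225 000 mm⁴.
Hole (subtracted): ⌀4, A = 12.566 mm², y = 200 mm, Ī = 12.566 mm⁴.
By symmetry the centroid is at mid-height, ȳ = 200 mm.
Transfer each piece to the horizontal centroidal axis using Ī + A·d² with d = y − 200:
  bottom flange: d = -185 mm → contributes +102 900 000 mm⁴
  web: d = 0 mm → contributes +32 753 333 mm⁴
  top flange: d = 185 mm → contributes +102 900 000 mm⁴
  hole: d = 0 mm → contributes −12.566 mm⁴
Total I = 238 553 321 mm⁴.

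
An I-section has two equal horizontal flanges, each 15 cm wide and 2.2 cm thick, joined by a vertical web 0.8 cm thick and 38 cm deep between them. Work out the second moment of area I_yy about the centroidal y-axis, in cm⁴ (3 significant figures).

I_yy ≈ 1240 cm⁴

Decompose the section into non-overlapping parts with the origin at the bottom-left of its bounding rectangle.
Bottom flange: 15 × 2.2, A = 33 cm², x = 7.5 cm, Ī = 618.75 cm⁴.
Web: 0.8 × 38, A = 30.4 cm², x = 7.5 cm, Ī = 1.6213 cm⁴.
Top flange: 15 × 2.2, A = 33 cm², x = 7.5 cm, Ī = 618.75 cm⁴.
By symmetry the centroid is at mid-width, x̄ = 7.5 cm.
All pieces are centred on the centroidal y-axis, so I = ΣĪ = 1239.1 cm⁴.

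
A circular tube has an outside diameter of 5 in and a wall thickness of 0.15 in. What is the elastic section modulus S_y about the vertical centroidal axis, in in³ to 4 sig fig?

S_y ≈ 2.691 in³

Decompose the section into non-overlapping parts with the origin at the bottom-left of its bounding rectangle.
Outer circle: ⌀5, A = 19.635 in², x = 2.5 in, Ī = 30.6796 in⁴.
Bore (subtracted): ⌀4.7, A = 17.3494 in², x = 2.5 in, Ī = 23.9531 in⁴.
By symmetry the centroid is at mid-width, x̄ = 2.5 in.
All pieces are centred on the vertical centroidal axis, so I = ΣĪ (holes subtracted) = 6.72654 in⁴.
Extreme fibre distance c = 2.5 in; S = I/c = 2.69062 in³.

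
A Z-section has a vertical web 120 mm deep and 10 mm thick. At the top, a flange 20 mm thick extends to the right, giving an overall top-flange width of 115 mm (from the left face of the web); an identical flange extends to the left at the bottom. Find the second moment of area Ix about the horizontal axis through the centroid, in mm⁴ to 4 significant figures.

Ix ≈ 1.208 × 10⁷ mm⁴

Break the section into simple shapes (no overlaps), measuring from the bottom-left corner of the bounding box.
Web: 10 × 120, A = 1 200 mm², y = 60 mm, Ī = 1 440 000 mm⁴.
Top flange (beyond web): 105 × 20, A = 2 100 mm², y = 110 mm, Ī = 70 000 mm⁴.
Bottom flange (beyond web): 105 × 20, A = 2 100 mm², y = 10 mm, Ī = 70 000 mm⁴.
Centroid: ȳ = ΣA·y / ΣA = 60 mm.
Transfer each piece to the horizontal axis through the centroid using Ī + A·d² with d = y − 60:
  web: d = 0 mm → contributes +1 440 000 mm⁴
  top flange (beyond web): d = 50 mm → contributes +5 320 000 mm⁴
  bottom flange (beyond web): d = -50 mm → contributes +5 320 000 mm⁴
Total I = 12 080 000 mm⁴.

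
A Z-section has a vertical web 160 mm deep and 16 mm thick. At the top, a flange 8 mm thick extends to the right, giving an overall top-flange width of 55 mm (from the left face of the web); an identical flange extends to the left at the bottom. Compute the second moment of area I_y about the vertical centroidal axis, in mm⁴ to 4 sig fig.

Break the section into simple shapes (no overlaps), measuring from the bottom-left corner of the bounding box.
Web: 16 × 160, A = 2 560 mm², x = 47 mm, Ī = 54613.3 mm⁴.
Top flange (beyond web): 39 × 8, A = 312 mm², x = 74.5 mm, Ī = 39 546 mm⁴.
Bottom flange (beyond web): 39 × 8, A = 312 mm², x = 19.5 mm, Ī = 39 546 mm⁴.
Centroid: x̄ = ΣA·x / ΣA = 47 mm.
Transfer each piece to the vertical centroidal axis using Ī + A·d² with d = x − 47:
  web: d = 0 mm → contributes +54613.3 mm⁴
  top flange (beyond web): d = 27.5 mm → contributes +275 496 mm⁴
  bottom flange (beyond web): d = -27.5 mm → contributes +275 496 mm⁴
Total I = 605 605 mm⁴.

I_y ≈ 6.056 × 10⁵ mm⁴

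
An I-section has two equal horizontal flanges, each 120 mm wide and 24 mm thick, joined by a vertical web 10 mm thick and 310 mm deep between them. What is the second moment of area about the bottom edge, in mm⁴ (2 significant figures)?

Treat the section as a set of non-overlapping primitives; coordinates are from the bounding-box lower-left.
Bottom flange: 120 × 24, A = 2 880 mm², y = 12 mm, Ī = 138 240 mm⁴.
Web: 10 × 310, A = 3 100 mm², y = 179 mm, Ī = 24 825 833 mm⁴.
Top flange: 120 × 24, A = 2 880 mm², y = 346 mm, Ī = 138 240 mm⁴.
Transfer each piece to the base of the section using Ī + A·d² with d = y − 0:
  bottom flange: d = 12 mm → contributes +552 960 mm⁴
  web: d = 179 mm → contributes +124 152 933 mm⁴
  top flange: d = 346 mm → contributes +344 920 320 mm⁴
Total I = 469 626 213 mm⁴.

I_base ≈ 4.7 × 10⁸ mm⁴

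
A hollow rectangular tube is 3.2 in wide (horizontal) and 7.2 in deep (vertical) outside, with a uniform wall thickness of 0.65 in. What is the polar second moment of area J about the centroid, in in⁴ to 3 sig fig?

Split into non-overlapping primitives; take the origin at the lower-left of the bounding box.
Outer rectangle: 3.2 × 7.2, A = 23.04 in², y = 3.6 in, Ī = 99.533 in⁴.
Inner void (subtracted): 1.9 × 5.9, A = 11.21 in², y = 3.6 in, Ī = 32.518 in⁴.
By symmetry the centroid is at mid-height, ȳ = 3.6 in.
All pieces are centred on the centroidal x-axis, so I = ΣĪ (holes subtracted) = 67.014 in⁴.
Repeating about the centroidal y-axis gives I_y = 16.288 in⁴.
Polar second moment: J = I_x + I_y = 83.303 in⁴.

J ≈ 83.3 in⁴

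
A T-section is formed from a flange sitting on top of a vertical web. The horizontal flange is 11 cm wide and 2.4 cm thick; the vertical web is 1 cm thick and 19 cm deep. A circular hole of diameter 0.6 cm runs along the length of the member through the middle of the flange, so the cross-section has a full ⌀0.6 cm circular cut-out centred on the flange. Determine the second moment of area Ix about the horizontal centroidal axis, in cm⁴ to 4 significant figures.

Ix ≈ 1843 cm⁴

Break the section into simple shapes (no overlaps), measuring from the bottom-left corner of the bounding box.
Flange: 11 × 2.4, A = 26.4 cm², y = 20.2 cm, Ī = 12.672 cm⁴.
Web: 1 × 19, A = 19 cm², y = 9.5 cm, Ī = 571.583 cm⁴.
Hole (subtracted): ⌀0.6, A = 0.282743 cm², y = 20.2 cm, Ī = 0.00636173 cm⁴.
Centroid: ȳ = ΣA·y / ΣA = 15.694 cm.
Transfer each piece to the horizontal centroidal axis using Ī + A·d² with d = y − 15.694:
  flange: d = 4.50604 cm → contributes +548.707 cm⁴
  web: d = -6.19396 cm → contributes +1300.52 cm⁴
  hole: d = 4.50604 cm → contributes −5.74729 cm⁴
Total I = 1843.48 cm⁴.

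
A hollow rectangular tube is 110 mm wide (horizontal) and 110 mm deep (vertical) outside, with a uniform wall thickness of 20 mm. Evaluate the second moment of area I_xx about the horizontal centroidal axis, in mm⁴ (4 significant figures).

Break the section into simple shapes (no overlaps), measuring from the bottom-left corner of the bounding box.
Outer rectangle: 110 × 110, A = 12 100 mm², y = 55 mm, Ī = 12 200 833 mm⁴.
Inner void (subtracted): 70 × 70, A = 4 900 mm², y = 55 mm, Ī = 2 000 833 mm⁴.
By symmetry the centroid is at mid-height, ȳ = 55 mm.
All pieces are centred on the horizontal centroidal axis, so I = ΣĪ (holes subtracted) = 10 200 000 mm⁴.

I_xx ≈ 1.020 × 10⁷ mm⁴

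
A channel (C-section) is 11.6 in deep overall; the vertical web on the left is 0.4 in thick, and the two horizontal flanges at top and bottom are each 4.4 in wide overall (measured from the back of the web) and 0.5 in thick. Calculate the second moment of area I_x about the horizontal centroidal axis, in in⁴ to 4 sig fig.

Split into non-overlapping primitives; take the origin at the lower-left of the bounding box.
Web: 0.4 × 11.6, A = 4.64 in², y = 5.8 in, Ī = 52.0299 in⁴.
Top flange (beyond web): 4 × 0.5, A = 2 in², y = 11.35 in, Ī = 0.0416667 in⁴.
Bottom flange (beyond web): 4 × 0.5, A = 2 in², y = 0.25 in, Ī = 0.0416667 in⁴.
By symmetry the centroid is at mid-height, ȳ = 5.8 in.
Transfer each piece to the horizontal centroidal axis using Ī + A·d² with d = y − 5.8:
  web: d = 0 in → contributes +52.0299 in⁴
  top flange (beyond web): d = 5.55 in → contributes +61.6467 in⁴
  bottom flange (beyond web): d = -5.55 in → contributes +61.6467 in⁴
Total I = 175.323 in⁴.

I_x ≈ 175.3 in⁴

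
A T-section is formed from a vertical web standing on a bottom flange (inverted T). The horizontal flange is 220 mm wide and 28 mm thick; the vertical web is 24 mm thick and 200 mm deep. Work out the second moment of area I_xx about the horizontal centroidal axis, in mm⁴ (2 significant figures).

I_xx ≈ 5.1 × 10⁷ mm⁴

Split into non-overlapping primitives; take the origin at the lower-left of the bounding box.
Flange: 220 × 28, A = 6 160 mm², y = 14 mm, Ī = 402 453 mm⁴.
Web: 24 × 200, A = 4 800 mm², y = 128 mm, Ī = 16 000 000 mm⁴.
Centroid: ȳ = ΣA·y / ΣA = 63.93 mm.
Transfer each piece to the horizontal centroidal axis using Ī + A·d² with d = y − 63.93:
  flange: d = -49.93 mm → contributes +15 757 523 mm⁴
  web: d = 64.07 mm → contributes +35 705 672 mm⁴
Total I = 51 463 195 mm⁴.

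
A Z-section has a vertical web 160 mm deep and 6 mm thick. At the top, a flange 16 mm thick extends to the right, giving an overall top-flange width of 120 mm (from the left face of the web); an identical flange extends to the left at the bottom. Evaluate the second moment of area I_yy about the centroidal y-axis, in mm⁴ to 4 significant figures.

I_yy ≈ 1.709 × 10⁷ mm⁴

Treat the section as a set of non-overlapping primitives; coordinates are from the bounding-box lower-left.
Web: 6 × 160, A = 960 mm², x = 117 mm, Ī = 2 880 mm⁴.
Top flange (beyond web): 114 × 16, A = 1 824 mm², x = 177 mm, Ī = 1 975 392 mm⁴.
Bottom flange (beyond web): 114 × 16, A = 1 824 mm², x = 57 mm, Ī = 1 975 392 mm⁴.
Centroid: x̄ = ΣA·x / ΣA = 117 mm.
Transfer each piece to the centroidal y-axis using Ī + A·d² with d = x − 117:
  web: d = 0 mm → contributes +2 880 mm⁴
  top flange (beyond web): d = 60 mm → contributes +8 541 792 mm⁴
  bottom flange (beyond web): d = -60 mm → contributes +8 541 792 mm⁴
Total I = 17 086 464 mm⁴.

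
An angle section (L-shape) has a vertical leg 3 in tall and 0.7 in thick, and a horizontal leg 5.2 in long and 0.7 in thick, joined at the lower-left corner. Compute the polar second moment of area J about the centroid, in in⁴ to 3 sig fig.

J ≈ 17.3 in⁴

Treat the section as a set of non-overlapping primitives; coordinates are from the bounding-box lower-left.
Vertical leg: 0.7 × 3, A = 2.1 in², y = 1.5 in, Ī = 1.575 in⁴.
Horizontal leg (remainder): 4.5 × 0.7, A = 3.15 in², y = 0.35 in, Ī = 0.12863 in⁴.
Centroid: ȳ = ΣA·y / ΣA = 0.81 in.
Transfer each piece to the centroidal x-axis using Ī + A·d² with d = y − 0.81:
  vertical leg: d = 0.69 in → contributes +2.5748 in⁴
  horizontal leg (remainder): d = -0.46 in → contributes +0.79517 in⁴
Total I = 3.37 in⁴.
For the y-axis: x̄ = 1.91 in.
Repeating about the centroidal y-axis gives I_y = 13.919 in⁴.
Polar second moment: J = I_x + I_y = 17.289 in⁴.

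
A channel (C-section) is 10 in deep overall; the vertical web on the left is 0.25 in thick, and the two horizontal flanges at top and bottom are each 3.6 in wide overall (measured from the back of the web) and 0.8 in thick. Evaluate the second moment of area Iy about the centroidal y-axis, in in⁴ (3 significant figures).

Split into non-overlapping primitives; take the origin at the lower-left of the bounding box.
Web: 0.25 × 10, A = 2.5 in², x = 0.125 in, Ī = 0.013021 in⁴.
Top flange (beyond web): 3.35 × 0.8, A = 2.68 in², x = 1.925 in, Ī = 2.5064 in⁴.
Bottom flange (beyond web): 3.35 × 0.8, A = 2.68 in², x = 1.925 in, Ī = 2.5064 in⁴.
Centroid: x̄ = ΣA·x / ΣA = 1.3525 in.
Transfer each piece to the centroidal y-axis using Ī + A·d² with d = x − 1.3525:
  web: d = -1.2275 in → contributes +3.7798 in⁴
  top flange (beyond web): d = 0.57252 in → contributes +3.3848 in⁴
  bottom flange (beyond web): d = 0.57252 in → contributes +3.3848 in⁴
Total I = 10.549 in⁴.

Iy ≈ 10.5 in⁴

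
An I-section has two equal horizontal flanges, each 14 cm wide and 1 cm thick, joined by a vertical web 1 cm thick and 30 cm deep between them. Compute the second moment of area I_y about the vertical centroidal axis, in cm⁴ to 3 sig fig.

I_y ≈ 460 cm⁴

Decompose the section into non-overlapping parts with the origin at the bottom-left of its bounding rectangle.
Bottom flange: 14 × 1, A = 14 cm², x = 7 cm, Ī = 228.67 cm⁴.
Web: 1 × 30, A = 30 cm², x = 7 cm, Ī = 2.5 cm⁴.
Top flange: 14 × 1, A = 14 cm², x = 7 cm, Ī = 228.67 cm⁴.
By symmetry the centroid is at mid-width, x̄ = 7 cm.
All pieces are centred on the vertical centroidal axis, so I = ΣĪ = 459.83 cm⁴.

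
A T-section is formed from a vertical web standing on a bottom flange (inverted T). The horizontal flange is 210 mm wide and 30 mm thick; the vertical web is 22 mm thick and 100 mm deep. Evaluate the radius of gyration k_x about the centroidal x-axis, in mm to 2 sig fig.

Break the section into simple shapes (no overlaps), measuring from the bottom-left corner of the bounding box.
Flange: 210 × 30, A = 6 300 mm², y = 15 mm, Ī = 472 500 mm⁴.
Web: 22 × 100, A = 2 200 mm², y = 80 mm, Ī = 1 833 333 mm⁴.
Centroid: ȳ = ΣA·y / ΣA = 31.82 mm.
Transfer each piece to the centroidal x-axis using Ī + A·d² with d = y − 31.82:
  flange: d = -16.82 mm → contributes +2 255 596 mm⁴
  web: d = 48.18 mm → contributes +6 939 472 mm⁴
Total I = 9 195 069 mm⁴.
Radius of gyration: k = √(I/A) = √(9 195 069 / 8 500) = 32.89 mm.

k_x ≈ 33 mm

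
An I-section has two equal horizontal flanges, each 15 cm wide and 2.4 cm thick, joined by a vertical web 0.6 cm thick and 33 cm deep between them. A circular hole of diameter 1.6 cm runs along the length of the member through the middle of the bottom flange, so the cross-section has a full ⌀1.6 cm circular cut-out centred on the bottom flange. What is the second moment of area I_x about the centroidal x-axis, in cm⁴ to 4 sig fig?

Treat the section as a set of non-overlapping primitives; coordinates are from the bounding-box lower-left.
Bottom flange: 15 × 2.4, A = 36 cm², y = 1.2 cm, Ī = 17.28 cm⁴.
Web: 0.6 × 33, A = 19.8 cm², y = 18.9 cm, Ī = 1796.85 cm⁴.
Top flange: 15 × 2.4, A = 36 cm², y = 36.6 cm, Ī = 17.28 cm⁴.
Hole (subtracted): ⌀1.6, A = 2.01062 cm², y = 1.2 cm, Ī = 0.321699 cm⁴.
Centroid: ȳ = ΣA·y / ΣA = 19.2963 cm.
Transfer each piece to the centroidal x-axis using Ī + A·d² with d = y − 19.2963:
  bottom flange: d = -18.0963 cm → contributes +11806.5 cm⁴
  web: d = -0.396349 cm → contributes +1799.96 cm⁴
  top flange: d = 17.3037 cm → contributes +10796.3 cm⁴
  hole: d = -18.0963 cm → contributes −658.755 cm⁴
Total I = 23 744 cm⁴.

I_x ≈ 2.374 × 10⁴ cm⁴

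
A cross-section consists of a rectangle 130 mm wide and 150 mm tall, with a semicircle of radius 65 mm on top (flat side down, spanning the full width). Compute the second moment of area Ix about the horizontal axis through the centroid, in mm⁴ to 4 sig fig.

Ix ≈ 9.063 × 10⁷ mm⁴

Decompose the section into non-overlapping parts with the origin at the bottom-left of its bounding rectangle.
Rectangular body: 130 × 150, A = 19 500 mm², y = 75 mm, Ī = 36 562 500 mm⁴.
Semicircular cap: semicircle r = 65, A = 6636.61 mm², y = 177.587 mm, Ī = 1 959 230 mm⁴.
Centroid: ȳ = ΣA·y / ΣA = 101.049 mm.
Transfer each piece to the horizontal axis through the centroid using Ī + A·d² with d = y − 101.049:
  rectangular body: d = -26.0489 mm → contributes +49 794 106 mm⁴
  semicircular cap: d = 76.538 mm → contributes +40 836 933 mm⁴
Total I = 90 631 040 mm⁴.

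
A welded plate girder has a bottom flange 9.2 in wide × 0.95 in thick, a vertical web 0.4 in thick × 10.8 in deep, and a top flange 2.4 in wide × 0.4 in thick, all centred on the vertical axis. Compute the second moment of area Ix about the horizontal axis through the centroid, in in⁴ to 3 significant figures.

Split into non-overlapping primitives; take the origin at the lower-left of the bounding box.
Bottom plate: 9.2 × 0.95, A = 8.74 in², y = 0.475 in, Ī = 0.65732 in⁴.
Web plate: 0.4 × 10.8, A = 4.32 in², y = 6.35 in, Ī = 41.99 in⁴.
Top plate: 2.4 × 0.4, A = 0.96 in², y = 11.95 in, Ī = 0.0128 in⁴.
Centroid: ȳ = ΣA·y / ΣA = 3.071 in.
Transfer each piece to the horizontal axis through the centroid using Ī + A·d² with d = y − 3.071:
  bottom plate: d = -2.596 in → contributes +59.558 in⁴
  web plate: d = 3.279 in → contributes +88.438 in⁴
  top plate: d = 8.879 in → contributes +75.696 in⁴
Total I = 223.69 in⁴.

Ix ≈ 224 in⁴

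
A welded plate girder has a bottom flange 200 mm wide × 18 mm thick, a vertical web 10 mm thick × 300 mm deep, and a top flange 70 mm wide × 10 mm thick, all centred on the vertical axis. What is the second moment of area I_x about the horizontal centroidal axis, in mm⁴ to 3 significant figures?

Treat the section as a set of non-overlapping primitives; coordinates are from the bounding-box lower-left.
Bottom plate: 200 × 18, A = 3 600 mm², y = 9 mm, Ī = 97 200 mm⁴.
Web plate: 10 × 300, A = 3 000 mm², y = 168 mm, Ī = 22 500 000 mm⁴.
Top plate: 70 × 10, A = 700 mm², y = 323 mm, Ī = 5833.3 mm⁴.
Centroid: ȳ = ΣA·y / ΣA = 104.45 mm.
Transfer each piece to the horizontal centroidal axis using Ī + A·d² with d = y − 104.45:
  bottom plate: d = -95.452 mm → contributes +32 897 141 mm⁴
  web plate: d = 63.548 mm → contributes +34 615 024 mm⁴
  top plate: d = 218.55 mm → contributes +33 440 076 mm⁴
Total I = 100 952 242 mm⁴.

I_x ≈ 1.01 × 10⁸ mm⁴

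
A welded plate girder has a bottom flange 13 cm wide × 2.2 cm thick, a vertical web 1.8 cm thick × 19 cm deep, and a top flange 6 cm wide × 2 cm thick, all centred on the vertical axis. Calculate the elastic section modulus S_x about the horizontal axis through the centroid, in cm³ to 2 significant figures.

Break the section into simple shapes (no overlaps), measuring from the bottom-left corner of the bounding box.
Bottom plate: 13 × 2.2, A = 28.6 cm², y = 1.1 cm, Ī = 11.54 cm⁴.
Web plate: 1.8 × 19, A = 34.2 cm², y = 11.7 cm, Ī = 1 029 cm⁴.
Top plate: 6 × 2, A = 12 cm², y = 22.2 cm, Ī = 4 cm⁴.
Centroid: ȳ = ΣA·y / ΣA = 9.332 cm.
Transfer each piece to the horizontal axis through the centroid using Ī + A·d² with d = y − 9.332:
  bottom plate: d = -8.232 cm → contributes +1 949 cm⁴
  web plate: d = 2.368 cm → contributes +1 221 cm⁴
  top plate: d = 12.87 cm → contributes +1 991 cm⁴
Total I = 5 161 cm⁴.
Extreme fibre distance c = 13.87 cm; S = I/c = 372.2 cm³.

S_x ≈ 370 cm³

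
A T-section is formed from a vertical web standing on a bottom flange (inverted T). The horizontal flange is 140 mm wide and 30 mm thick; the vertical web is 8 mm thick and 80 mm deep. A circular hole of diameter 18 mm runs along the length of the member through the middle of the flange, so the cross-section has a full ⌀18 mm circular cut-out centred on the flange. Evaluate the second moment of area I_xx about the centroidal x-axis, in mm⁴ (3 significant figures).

I_xx ≈ 2.32 × 10⁶ mm⁴

Split into non-overlapping primitives; take the origin at the lower-left of the bounding box.
Flange: 140 × 30, A = 4 200 mm², y = 15 mm, Ī = 315 000 mm⁴.
Web: 8 × 80, A = 640 mm², y = 70 mm, Ī = 341 333 mm⁴.
Hole (subtracted): ⌀18, A = 254.47 mm², y = 15 mm, Ī = 5 153 mm⁴.
Centroid: ȳ = ΣA·y / ΣA = 22.676 mm.
Transfer each piece to the centroidal x-axis using Ī + A·d² with d = y − 22.676:
  flange: d = -7.6763 mm → contributes +562 489 mm⁴
  web: d = 47.324 mm → contributes +1 774 633 mm⁴
  hole: d = -7.6763 mm → contributes −20 148 mm⁴
Total I = 2 316 974 mm⁴.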